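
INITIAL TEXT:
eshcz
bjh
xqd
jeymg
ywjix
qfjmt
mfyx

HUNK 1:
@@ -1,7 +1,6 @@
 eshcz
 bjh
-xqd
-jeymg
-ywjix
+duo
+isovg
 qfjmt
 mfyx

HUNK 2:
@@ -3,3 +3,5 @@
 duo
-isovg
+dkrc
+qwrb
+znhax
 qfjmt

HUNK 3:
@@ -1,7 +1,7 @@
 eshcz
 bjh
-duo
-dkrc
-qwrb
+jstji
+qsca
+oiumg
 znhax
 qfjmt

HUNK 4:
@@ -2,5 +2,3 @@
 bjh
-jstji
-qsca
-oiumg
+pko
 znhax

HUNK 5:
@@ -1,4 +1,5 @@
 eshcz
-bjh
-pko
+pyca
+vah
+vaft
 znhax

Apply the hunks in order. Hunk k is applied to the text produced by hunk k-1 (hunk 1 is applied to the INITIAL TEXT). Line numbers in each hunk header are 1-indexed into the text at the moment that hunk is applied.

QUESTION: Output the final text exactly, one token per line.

Hunk 1: at line 1 remove [xqd,jeymg,ywjix] add [duo,isovg] -> 6 lines: eshcz bjh duo isovg qfjmt mfyx
Hunk 2: at line 3 remove [isovg] add [dkrc,qwrb,znhax] -> 8 lines: eshcz bjh duo dkrc qwrb znhax qfjmt mfyx
Hunk 3: at line 1 remove [duo,dkrc,qwrb] add [jstji,qsca,oiumg] -> 8 lines: eshcz bjh jstji qsca oiumg znhax qfjmt mfyx
Hunk 4: at line 2 remove [jstji,qsca,oiumg] add [pko] -> 6 lines: eshcz bjh pko znhax qfjmt mfyx
Hunk 5: at line 1 remove [bjh,pko] add [pyca,vah,vaft] -> 7 lines: eshcz pyca vah vaft znhax qfjmt mfyx

Answer: eshcz
pyca
vah
vaft
znhax
qfjmt
mfyx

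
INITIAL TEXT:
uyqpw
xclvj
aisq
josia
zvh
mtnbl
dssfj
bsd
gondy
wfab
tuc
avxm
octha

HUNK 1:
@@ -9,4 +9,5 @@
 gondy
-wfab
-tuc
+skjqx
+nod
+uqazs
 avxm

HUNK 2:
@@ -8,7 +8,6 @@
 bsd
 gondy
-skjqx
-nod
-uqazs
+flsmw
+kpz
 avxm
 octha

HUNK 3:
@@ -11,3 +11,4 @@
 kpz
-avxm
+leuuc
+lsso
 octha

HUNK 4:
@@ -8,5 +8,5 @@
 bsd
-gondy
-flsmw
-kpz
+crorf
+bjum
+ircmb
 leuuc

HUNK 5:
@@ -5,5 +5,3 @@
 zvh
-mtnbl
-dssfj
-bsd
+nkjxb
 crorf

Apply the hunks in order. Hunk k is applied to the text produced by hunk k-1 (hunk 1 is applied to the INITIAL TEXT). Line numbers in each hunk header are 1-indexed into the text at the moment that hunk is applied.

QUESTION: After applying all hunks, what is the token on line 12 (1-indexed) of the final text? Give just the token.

Answer: octha

Derivation:
Hunk 1: at line 9 remove [wfab,tuc] add [skjqx,nod,uqazs] -> 14 lines: uyqpw xclvj aisq josia zvh mtnbl dssfj bsd gondy skjqx nod uqazs avxm octha
Hunk 2: at line 8 remove [skjqx,nod,uqazs] add [flsmw,kpz] -> 13 lines: uyqpw xclvj aisq josia zvh mtnbl dssfj bsd gondy flsmw kpz avxm octha
Hunk 3: at line 11 remove [avxm] add [leuuc,lsso] -> 14 lines: uyqpw xclvj aisq josia zvh mtnbl dssfj bsd gondy flsmw kpz leuuc lsso octha
Hunk 4: at line 8 remove [gondy,flsmw,kpz] add [crorf,bjum,ircmb] -> 14 lines: uyqpw xclvj aisq josia zvh mtnbl dssfj bsd crorf bjum ircmb leuuc lsso octha
Hunk 5: at line 5 remove [mtnbl,dssfj,bsd] add [nkjxb] -> 12 lines: uyqpw xclvj aisq josia zvh nkjxb crorf bjum ircmb leuuc lsso octha
Final line 12: octha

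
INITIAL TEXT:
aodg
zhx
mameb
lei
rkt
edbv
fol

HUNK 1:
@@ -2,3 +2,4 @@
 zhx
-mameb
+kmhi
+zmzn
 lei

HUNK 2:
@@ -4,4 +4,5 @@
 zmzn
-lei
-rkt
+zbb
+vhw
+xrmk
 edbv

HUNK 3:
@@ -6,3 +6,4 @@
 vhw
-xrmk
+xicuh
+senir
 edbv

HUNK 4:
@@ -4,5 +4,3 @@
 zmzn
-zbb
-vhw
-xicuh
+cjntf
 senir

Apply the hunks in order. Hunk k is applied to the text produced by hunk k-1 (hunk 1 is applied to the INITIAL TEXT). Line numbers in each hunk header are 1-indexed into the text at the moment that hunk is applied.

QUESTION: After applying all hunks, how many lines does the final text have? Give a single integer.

Answer: 8

Derivation:
Hunk 1: at line 2 remove [mameb] add [kmhi,zmzn] -> 8 lines: aodg zhx kmhi zmzn lei rkt edbv fol
Hunk 2: at line 4 remove [lei,rkt] add [zbb,vhw,xrmk] -> 9 lines: aodg zhx kmhi zmzn zbb vhw xrmk edbv fol
Hunk 3: at line 6 remove [xrmk] add [xicuh,senir] -> 10 lines: aodg zhx kmhi zmzn zbb vhw xicuh senir edbv fol
Hunk 4: at line 4 remove [zbb,vhw,xicuh] add [cjntf] -> 8 lines: aodg zhx kmhi zmzn cjntf senir edbv fol
Final line count: 8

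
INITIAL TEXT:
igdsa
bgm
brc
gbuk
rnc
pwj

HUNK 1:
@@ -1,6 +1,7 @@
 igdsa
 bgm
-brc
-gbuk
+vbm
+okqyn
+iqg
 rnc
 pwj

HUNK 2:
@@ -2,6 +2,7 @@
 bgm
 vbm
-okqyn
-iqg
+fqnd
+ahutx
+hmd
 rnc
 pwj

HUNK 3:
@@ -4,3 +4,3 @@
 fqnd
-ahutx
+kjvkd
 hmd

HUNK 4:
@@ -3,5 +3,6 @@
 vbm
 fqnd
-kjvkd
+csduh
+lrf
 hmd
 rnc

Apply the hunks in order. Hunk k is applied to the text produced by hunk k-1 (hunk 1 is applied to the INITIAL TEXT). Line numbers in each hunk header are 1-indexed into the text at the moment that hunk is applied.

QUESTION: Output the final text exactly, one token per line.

Answer: igdsa
bgm
vbm
fqnd
csduh
lrf
hmd
rnc
pwj

Derivation:
Hunk 1: at line 1 remove [brc,gbuk] add [vbm,okqyn,iqg] -> 7 lines: igdsa bgm vbm okqyn iqg rnc pwj
Hunk 2: at line 2 remove [okqyn,iqg] add [fqnd,ahutx,hmd] -> 8 lines: igdsa bgm vbm fqnd ahutx hmd rnc pwj
Hunk 3: at line 4 remove [ahutx] add [kjvkd] -> 8 lines: igdsa bgm vbm fqnd kjvkd hmd rnc pwj
Hunk 4: at line 3 remove [kjvkd] add [csduh,lrf] -> 9 lines: igdsa bgm vbm fqnd csduh lrf hmd rnc pwj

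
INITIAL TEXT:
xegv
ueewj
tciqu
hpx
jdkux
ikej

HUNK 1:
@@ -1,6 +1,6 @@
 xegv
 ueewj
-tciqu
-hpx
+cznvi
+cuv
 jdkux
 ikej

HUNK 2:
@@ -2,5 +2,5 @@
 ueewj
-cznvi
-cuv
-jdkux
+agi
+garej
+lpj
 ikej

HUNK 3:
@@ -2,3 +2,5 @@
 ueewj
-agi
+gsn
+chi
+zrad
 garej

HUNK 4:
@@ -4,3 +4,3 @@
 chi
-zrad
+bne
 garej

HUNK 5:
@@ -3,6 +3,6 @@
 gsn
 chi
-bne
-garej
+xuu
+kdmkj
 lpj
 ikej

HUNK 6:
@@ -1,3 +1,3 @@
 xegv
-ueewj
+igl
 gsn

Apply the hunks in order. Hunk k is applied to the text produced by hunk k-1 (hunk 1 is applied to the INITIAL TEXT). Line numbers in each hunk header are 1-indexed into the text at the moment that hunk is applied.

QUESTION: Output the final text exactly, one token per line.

Answer: xegv
igl
gsn
chi
xuu
kdmkj
lpj
ikej

Derivation:
Hunk 1: at line 1 remove [tciqu,hpx] add [cznvi,cuv] -> 6 lines: xegv ueewj cznvi cuv jdkux ikej
Hunk 2: at line 2 remove [cznvi,cuv,jdkux] add [agi,garej,lpj] -> 6 lines: xegv ueewj agi garej lpj ikej
Hunk 3: at line 2 remove [agi] add [gsn,chi,zrad] -> 8 lines: xegv ueewj gsn chi zrad garej lpj ikej
Hunk 4: at line 4 remove [zrad] add [bne] -> 8 lines: xegv ueewj gsn chi bne garej lpj ikej
Hunk 5: at line 3 remove [bne,garej] add [xuu,kdmkj] -> 8 lines: xegv ueewj gsn chi xuu kdmkj lpj ikej
Hunk 6: at line 1 remove [ueewj] add [igl] -> 8 lines: xegv igl gsn chi xuu kdmkj lpj ikej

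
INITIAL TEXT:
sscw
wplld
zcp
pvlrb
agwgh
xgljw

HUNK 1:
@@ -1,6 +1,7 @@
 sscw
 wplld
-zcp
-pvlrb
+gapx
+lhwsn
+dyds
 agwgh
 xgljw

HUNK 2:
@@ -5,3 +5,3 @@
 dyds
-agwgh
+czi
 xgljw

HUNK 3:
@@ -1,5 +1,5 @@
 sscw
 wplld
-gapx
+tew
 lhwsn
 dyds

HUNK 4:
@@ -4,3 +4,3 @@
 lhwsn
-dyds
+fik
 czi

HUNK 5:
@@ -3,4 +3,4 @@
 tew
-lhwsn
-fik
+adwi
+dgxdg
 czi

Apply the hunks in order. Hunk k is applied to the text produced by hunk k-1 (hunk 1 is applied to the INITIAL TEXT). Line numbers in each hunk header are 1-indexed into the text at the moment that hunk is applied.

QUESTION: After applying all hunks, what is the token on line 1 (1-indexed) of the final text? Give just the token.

Hunk 1: at line 1 remove [zcp,pvlrb] add [gapx,lhwsn,dyds] -> 7 lines: sscw wplld gapx lhwsn dyds agwgh xgljw
Hunk 2: at line 5 remove [agwgh] add [czi] -> 7 lines: sscw wplld gapx lhwsn dyds czi xgljw
Hunk 3: at line 1 remove [gapx] add [tew] -> 7 lines: sscw wplld tew lhwsn dyds czi xgljw
Hunk 4: at line 4 remove [dyds] add [fik] -> 7 lines: sscw wplld tew lhwsn fik czi xgljw
Hunk 5: at line 3 remove [lhwsn,fik] add [adwi,dgxdg] -> 7 lines: sscw wplld tew adwi dgxdg czi xgljw
Final line 1: sscw

Answer: sscw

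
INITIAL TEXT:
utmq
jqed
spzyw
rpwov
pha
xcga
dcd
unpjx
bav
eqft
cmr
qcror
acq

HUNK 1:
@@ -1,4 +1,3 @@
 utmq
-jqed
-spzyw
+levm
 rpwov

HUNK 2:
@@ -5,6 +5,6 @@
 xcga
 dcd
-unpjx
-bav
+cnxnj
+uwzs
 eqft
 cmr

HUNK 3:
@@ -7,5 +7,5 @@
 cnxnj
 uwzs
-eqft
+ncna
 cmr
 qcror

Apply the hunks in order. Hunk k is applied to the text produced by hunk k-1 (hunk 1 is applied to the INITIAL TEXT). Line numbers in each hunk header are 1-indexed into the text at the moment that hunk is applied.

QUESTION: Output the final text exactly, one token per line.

Hunk 1: at line 1 remove [jqed,spzyw] add [levm] -> 12 lines: utmq levm rpwov pha xcga dcd unpjx bav eqft cmr qcror acq
Hunk 2: at line 5 remove [unpjx,bav] add [cnxnj,uwzs] -> 12 lines: utmq levm rpwov pha xcga dcd cnxnj uwzs eqft cmr qcror acq
Hunk 3: at line 7 remove [eqft] add [ncna] -> 12 lines: utmq levm rpwov pha xcga dcd cnxnj uwzs ncna cmr qcror acq

Answer: utmq
levm
rpwov
pha
xcga
dcd
cnxnj
uwzs
ncna
cmr
qcror
acq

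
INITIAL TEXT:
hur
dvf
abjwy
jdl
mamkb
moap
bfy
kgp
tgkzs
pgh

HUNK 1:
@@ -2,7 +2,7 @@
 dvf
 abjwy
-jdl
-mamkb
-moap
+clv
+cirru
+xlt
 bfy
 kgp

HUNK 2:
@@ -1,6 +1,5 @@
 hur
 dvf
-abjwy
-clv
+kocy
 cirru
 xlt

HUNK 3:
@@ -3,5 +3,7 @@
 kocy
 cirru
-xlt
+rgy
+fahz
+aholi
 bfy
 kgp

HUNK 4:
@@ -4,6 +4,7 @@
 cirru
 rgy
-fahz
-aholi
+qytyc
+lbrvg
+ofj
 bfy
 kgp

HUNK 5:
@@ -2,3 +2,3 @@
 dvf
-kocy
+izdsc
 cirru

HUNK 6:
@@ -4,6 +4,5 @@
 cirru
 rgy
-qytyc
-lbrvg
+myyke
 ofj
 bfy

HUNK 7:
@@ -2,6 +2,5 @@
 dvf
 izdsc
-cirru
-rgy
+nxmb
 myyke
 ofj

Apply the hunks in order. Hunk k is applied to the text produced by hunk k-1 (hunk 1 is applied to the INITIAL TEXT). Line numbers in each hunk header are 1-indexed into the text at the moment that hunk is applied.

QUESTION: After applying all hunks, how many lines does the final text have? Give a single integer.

Hunk 1: at line 2 remove [jdl,mamkb,moap] add [clv,cirru,xlt] -> 10 lines: hur dvf abjwy clv cirru xlt bfy kgp tgkzs pgh
Hunk 2: at line 1 remove [abjwy,clv] add [kocy] -> 9 lines: hur dvf kocy cirru xlt bfy kgp tgkzs pgh
Hunk 3: at line 3 remove [xlt] add [rgy,fahz,aholi] -> 11 lines: hur dvf kocy cirru rgy fahz aholi bfy kgp tgkzs pgh
Hunk 4: at line 4 remove [fahz,aholi] add [qytyc,lbrvg,ofj] -> 12 lines: hur dvf kocy cirru rgy qytyc lbrvg ofj bfy kgp tgkzs pgh
Hunk 5: at line 2 remove [kocy] add [izdsc] -> 12 lines: hur dvf izdsc cirru rgy qytyc lbrvg ofj bfy kgp tgkzs pgh
Hunk 6: at line 4 remove [qytyc,lbrvg] add [myyke] -> 11 lines: hur dvf izdsc cirru rgy myyke ofj bfy kgp tgkzs pgh
Hunk 7: at line 2 remove [cirru,rgy] add [nxmb] -> 10 lines: hur dvf izdsc nxmb myyke ofj bfy kgp tgkzs pgh
Final line count: 10

Answer: 10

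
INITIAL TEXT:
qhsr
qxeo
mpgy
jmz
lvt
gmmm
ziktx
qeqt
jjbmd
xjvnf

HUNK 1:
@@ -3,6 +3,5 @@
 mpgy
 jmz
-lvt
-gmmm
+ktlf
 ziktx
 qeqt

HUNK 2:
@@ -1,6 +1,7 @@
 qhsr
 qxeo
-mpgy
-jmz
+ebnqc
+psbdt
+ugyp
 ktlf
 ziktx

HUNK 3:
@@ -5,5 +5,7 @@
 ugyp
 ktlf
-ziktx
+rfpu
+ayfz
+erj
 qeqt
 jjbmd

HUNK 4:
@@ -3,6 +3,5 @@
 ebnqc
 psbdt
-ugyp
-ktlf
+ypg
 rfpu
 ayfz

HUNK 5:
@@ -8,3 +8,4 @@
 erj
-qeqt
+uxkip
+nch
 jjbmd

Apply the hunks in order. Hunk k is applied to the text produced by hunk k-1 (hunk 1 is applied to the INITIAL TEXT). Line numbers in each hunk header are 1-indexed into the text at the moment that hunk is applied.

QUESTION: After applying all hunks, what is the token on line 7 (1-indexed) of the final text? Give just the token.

Answer: ayfz

Derivation:
Hunk 1: at line 3 remove [lvt,gmmm] add [ktlf] -> 9 lines: qhsr qxeo mpgy jmz ktlf ziktx qeqt jjbmd xjvnf
Hunk 2: at line 1 remove [mpgy,jmz] add [ebnqc,psbdt,ugyp] -> 10 lines: qhsr qxeo ebnqc psbdt ugyp ktlf ziktx qeqt jjbmd xjvnf
Hunk 3: at line 5 remove [ziktx] add [rfpu,ayfz,erj] -> 12 lines: qhsr qxeo ebnqc psbdt ugyp ktlf rfpu ayfz erj qeqt jjbmd xjvnf
Hunk 4: at line 3 remove [ugyp,ktlf] add [ypg] -> 11 lines: qhsr qxeo ebnqc psbdt ypg rfpu ayfz erj qeqt jjbmd xjvnf
Hunk 5: at line 8 remove [qeqt] add [uxkip,nch] -> 12 lines: qhsr qxeo ebnqc psbdt ypg rfpu ayfz erj uxkip nch jjbmd xjvnf
Final line 7: ayfz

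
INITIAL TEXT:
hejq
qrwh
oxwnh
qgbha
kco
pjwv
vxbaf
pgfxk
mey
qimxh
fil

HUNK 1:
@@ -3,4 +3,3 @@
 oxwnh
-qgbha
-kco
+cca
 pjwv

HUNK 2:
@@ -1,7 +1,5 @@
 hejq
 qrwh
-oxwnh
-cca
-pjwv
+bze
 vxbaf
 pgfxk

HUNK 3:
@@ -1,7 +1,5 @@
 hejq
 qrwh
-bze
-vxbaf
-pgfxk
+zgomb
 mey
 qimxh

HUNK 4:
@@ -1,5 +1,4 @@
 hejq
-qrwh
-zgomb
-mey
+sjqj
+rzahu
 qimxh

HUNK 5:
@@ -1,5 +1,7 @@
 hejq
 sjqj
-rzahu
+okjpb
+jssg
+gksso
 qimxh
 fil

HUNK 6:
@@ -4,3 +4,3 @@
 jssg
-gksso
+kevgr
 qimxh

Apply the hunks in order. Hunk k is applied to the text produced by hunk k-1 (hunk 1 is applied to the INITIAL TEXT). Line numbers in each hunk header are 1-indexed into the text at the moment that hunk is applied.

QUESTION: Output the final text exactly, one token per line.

Hunk 1: at line 3 remove [qgbha,kco] add [cca] -> 10 lines: hejq qrwh oxwnh cca pjwv vxbaf pgfxk mey qimxh fil
Hunk 2: at line 1 remove [oxwnh,cca,pjwv] add [bze] -> 8 lines: hejq qrwh bze vxbaf pgfxk mey qimxh fil
Hunk 3: at line 1 remove [bze,vxbaf,pgfxk] add [zgomb] -> 6 lines: hejq qrwh zgomb mey qimxh fil
Hunk 4: at line 1 remove [qrwh,zgomb,mey] add [sjqj,rzahu] -> 5 lines: hejq sjqj rzahu qimxh fil
Hunk 5: at line 1 remove [rzahu] add [okjpb,jssg,gksso] -> 7 lines: hejq sjqj okjpb jssg gksso qimxh fil
Hunk 6: at line 4 remove [gksso] add [kevgr] -> 7 lines: hejq sjqj okjpb jssg kevgr qimxh fil

Answer: hejq
sjqj
okjpb
jssg
kevgr
qimxh
fil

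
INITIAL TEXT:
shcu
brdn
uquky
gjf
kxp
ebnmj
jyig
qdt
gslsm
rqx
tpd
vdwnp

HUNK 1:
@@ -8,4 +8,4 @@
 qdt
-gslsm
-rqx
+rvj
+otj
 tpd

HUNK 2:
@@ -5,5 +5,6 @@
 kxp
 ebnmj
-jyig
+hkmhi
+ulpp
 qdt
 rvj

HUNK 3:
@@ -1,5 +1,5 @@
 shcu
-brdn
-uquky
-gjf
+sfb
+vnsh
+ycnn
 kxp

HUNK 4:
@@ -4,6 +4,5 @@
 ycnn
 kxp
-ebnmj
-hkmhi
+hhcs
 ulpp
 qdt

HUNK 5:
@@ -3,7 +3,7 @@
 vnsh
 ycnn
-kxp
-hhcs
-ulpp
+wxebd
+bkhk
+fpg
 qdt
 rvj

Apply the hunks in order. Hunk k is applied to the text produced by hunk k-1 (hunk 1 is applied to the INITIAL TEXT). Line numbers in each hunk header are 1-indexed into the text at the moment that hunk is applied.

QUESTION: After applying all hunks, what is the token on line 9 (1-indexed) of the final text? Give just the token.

Hunk 1: at line 8 remove [gslsm,rqx] add [rvj,otj] -> 12 lines: shcu brdn uquky gjf kxp ebnmj jyig qdt rvj otj tpd vdwnp
Hunk 2: at line 5 remove [jyig] add [hkmhi,ulpp] -> 13 lines: shcu brdn uquky gjf kxp ebnmj hkmhi ulpp qdt rvj otj tpd vdwnp
Hunk 3: at line 1 remove [brdn,uquky,gjf] add [sfb,vnsh,ycnn] -> 13 lines: shcu sfb vnsh ycnn kxp ebnmj hkmhi ulpp qdt rvj otj tpd vdwnp
Hunk 4: at line 4 remove [ebnmj,hkmhi] add [hhcs] -> 12 lines: shcu sfb vnsh ycnn kxp hhcs ulpp qdt rvj otj tpd vdwnp
Hunk 5: at line 3 remove [kxp,hhcs,ulpp] add [wxebd,bkhk,fpg] -> 12 lines: shcu sfb vnsh ycnn wxebd bkhk fpg qdt rvj otj tpd vdwnp
Final line 9: rvj

Answer: rvj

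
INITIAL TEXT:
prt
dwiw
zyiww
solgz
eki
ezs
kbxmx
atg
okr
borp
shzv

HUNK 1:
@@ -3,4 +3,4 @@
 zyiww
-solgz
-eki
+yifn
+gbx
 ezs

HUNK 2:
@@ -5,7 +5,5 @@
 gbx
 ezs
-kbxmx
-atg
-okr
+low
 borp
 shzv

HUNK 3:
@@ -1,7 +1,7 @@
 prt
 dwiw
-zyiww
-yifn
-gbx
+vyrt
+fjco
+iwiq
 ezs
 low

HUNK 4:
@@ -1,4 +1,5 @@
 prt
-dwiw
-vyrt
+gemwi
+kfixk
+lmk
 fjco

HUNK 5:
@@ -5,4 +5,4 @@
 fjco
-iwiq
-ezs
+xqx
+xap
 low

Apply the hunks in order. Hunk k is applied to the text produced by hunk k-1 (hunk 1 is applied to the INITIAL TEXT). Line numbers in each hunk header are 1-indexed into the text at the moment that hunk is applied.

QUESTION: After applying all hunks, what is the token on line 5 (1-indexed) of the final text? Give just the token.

Hunk 1: at line 3 remove [solgz,eki] add [yifn,gbx] -> 11 lines: prt dwiw zyiww yifn gbx ezs kbxmx atg okr borp shzv
Hunk 2: at line 5 remove [kbxmx,atg,okr] add [low] -> 9 lines: prt dwiw zyiww yifn gbx ezs low borp shzv
Hunk 3: at line 1 remove [zyiww,yifn,gbx] add [vyrt,fjco,iwiq] -> 9 lines: prt dwiw vyrt fjco iwiq ezs low borp shzv
Hunk 4: at line 1 remove [dwiw,vyrt] add [gemwi,kfixk,lmk] -> 10 lines: prt gemwi kfixk lmk fjco iwiq ezs low borp shzv
Hunk 5: at line 5 remove [iwiq,ezs] add [xqx,xap] -> 10 lines: prt gemwi kfixk lmk fjco xqx xap low borp shzv
Final line 5: fjco

Answer: fjco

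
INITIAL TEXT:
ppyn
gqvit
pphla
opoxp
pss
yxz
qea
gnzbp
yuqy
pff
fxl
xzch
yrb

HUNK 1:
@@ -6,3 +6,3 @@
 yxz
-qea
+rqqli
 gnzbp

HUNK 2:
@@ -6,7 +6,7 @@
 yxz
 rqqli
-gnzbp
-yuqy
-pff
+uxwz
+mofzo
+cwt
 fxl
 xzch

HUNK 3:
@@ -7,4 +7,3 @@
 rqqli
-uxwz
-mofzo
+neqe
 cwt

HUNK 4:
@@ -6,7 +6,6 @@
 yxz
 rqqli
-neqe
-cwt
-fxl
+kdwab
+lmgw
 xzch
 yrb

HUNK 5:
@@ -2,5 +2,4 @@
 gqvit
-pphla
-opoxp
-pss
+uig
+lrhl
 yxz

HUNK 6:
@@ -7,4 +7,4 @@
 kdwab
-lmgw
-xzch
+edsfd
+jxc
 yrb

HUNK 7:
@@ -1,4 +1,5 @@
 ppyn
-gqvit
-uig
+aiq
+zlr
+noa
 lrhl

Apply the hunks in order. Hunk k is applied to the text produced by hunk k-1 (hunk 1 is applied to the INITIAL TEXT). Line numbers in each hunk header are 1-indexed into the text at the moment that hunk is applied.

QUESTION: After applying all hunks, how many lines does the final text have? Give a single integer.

Answer: 11

Derivation:
Hunk 1: at line 6 remove [qea] add [rqqli] -> 13 lines: ppyn gqvit pphla opoxp pss yxz rqqli gnzbp yuqy pff fxl xzch yrb
Hunk 2: at line 6 remove [gnzbp,yuqy,pff] add [uxwz,mofzo,cwt] -> 13 lines: ppyn gqvit pphla opoxp pss yxz rqqli uxwz mofzo cwt fxl xzch yrb
Hunk 3: at line 7 remove [uxwz,mofzo] add [neqe] -> 12 lines: ppyn gqvit pphla opoxp pss yxz rqqli neqe cwt fxl xzch yrb
Hunk 4: at line 6 remove [neqe,cwt,fxl] add [kdwab,lmgw] -> 11 lines: ppyn gqvit pphla opoxp pss yxz rqqli kdwab lmgw xzch yrb
Hunk 5: at line 2 remove [pphla,opoxp,pss] add [uig,lrhl] -> 10 lines: ppyn gqvit uig lrhl yxz rqqli kdwab lmgw xzch yrb
Hunk 6: at line 7 remove [lmgw,xzch] add [edsfd,jxc] -> 10 lines: ppyn gqvit uig lrhl yxz rqqli kdwab edsfd jxc yrb
Hunk 7: at line 1 remove [gqvit,uig] add [aiq,zlr,noa] -> 11 lines: ppyn aiq zlr noa lrhl yxz rqqli kdwab edsfd jxc yrb
Final line count: 11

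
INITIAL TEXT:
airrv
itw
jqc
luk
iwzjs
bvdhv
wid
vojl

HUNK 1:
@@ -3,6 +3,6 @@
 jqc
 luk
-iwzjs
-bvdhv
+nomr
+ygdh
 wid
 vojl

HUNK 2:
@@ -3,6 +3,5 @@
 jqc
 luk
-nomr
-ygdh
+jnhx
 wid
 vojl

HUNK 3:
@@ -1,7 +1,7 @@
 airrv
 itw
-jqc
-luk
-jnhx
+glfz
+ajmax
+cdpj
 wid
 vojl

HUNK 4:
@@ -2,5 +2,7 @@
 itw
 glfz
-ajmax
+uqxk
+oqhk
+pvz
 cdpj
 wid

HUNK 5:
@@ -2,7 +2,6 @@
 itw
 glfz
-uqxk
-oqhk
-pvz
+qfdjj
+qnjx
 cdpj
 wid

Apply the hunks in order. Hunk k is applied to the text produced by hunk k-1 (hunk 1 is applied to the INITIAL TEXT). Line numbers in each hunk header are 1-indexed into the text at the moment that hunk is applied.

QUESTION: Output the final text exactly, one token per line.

Answer: airrv
itw
glfz
qfdjj
qnjx
cdpj
wid
vojl

Derivation:
Hunk 1: at line 3 remove [iwzjs,bvdhv] add [nomr,ygdh] -> 8 lines: airrv itw jqc luk nomr ygdh wid vojl
Hunk 2: at line 3 remove [nomr,ygdh] add [jnhx] -> 7 lines: airrv itw jqc luk jnhx wid vojl
Hunk 3: at line 1 remove [jqc,luk,jnhx] add [glfz,ajmax,cdpj] -> 7 lines: airrv itw glfz ajmax cdpj wid vojl
Hunk 4: at line 2 remove [ajmax] add [uqxk,oqhk,pvz] -> 9 lines: airrv itw glfz uqxk oqhk pvz cdpj wid vojl
Hunk 5: at line 2 remove [uqxk,oqhk,pvz] add [qfdjj,qnjx] -> 8 lines: airrv itw glfz qfdjj qnjx cdpj wid vojl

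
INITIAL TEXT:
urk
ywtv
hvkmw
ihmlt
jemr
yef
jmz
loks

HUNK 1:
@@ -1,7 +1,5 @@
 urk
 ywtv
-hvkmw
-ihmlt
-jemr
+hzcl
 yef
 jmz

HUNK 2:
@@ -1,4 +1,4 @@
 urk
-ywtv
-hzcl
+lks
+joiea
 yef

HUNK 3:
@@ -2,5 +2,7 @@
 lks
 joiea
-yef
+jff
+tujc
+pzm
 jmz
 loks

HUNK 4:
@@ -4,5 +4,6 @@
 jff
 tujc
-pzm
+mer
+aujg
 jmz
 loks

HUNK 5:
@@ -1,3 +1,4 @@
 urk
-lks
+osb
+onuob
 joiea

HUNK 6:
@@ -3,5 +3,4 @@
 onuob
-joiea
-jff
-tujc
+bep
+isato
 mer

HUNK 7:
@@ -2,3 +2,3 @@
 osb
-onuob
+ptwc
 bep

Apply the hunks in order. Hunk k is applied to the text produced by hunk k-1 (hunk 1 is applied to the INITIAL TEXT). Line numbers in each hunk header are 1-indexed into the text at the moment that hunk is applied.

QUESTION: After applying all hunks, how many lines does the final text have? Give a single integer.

Answer: 9

Derivation:
Hunk 1: at line 1 remove [hvkmw,ihmlt,jemr] add [hzcl] -> 6 lines: urk ywtv hzcl yef jmz loks
Hunk 2: at line 1 remove [ywtv,hzcl] add [lks,joiea] -> 6 lines: urk lks joiea yef jmz loks
Hunk 3: at line 2 remove [yef] add [jff,tujc,pzm] -> 8 lines: urk lks joiea jff tujc pzm jmz loks
Hunk 4: at line 4 remove [pzm] add [mer,aujg] -> 9 lines: urk lks joiea jff tujc mer aujg jmz loks
Hunk 5: at line 1 remove [lks] add [osb,onuob] -> 10 lines: urk osb onuob joiea jff tujc mer aujg jmz loks
Hunk 6: at line 3 remove [joiea,jff,tujc] add [bep,isato] -> 9 lines: urk osb onuob bep isato mer aujg jmz loks
Hunk 7: at line 2 remove [onuob] add [ptwc] -> 9 lines: urk osb ptwc bep isato mer aujg jmz loks
Final line count: 9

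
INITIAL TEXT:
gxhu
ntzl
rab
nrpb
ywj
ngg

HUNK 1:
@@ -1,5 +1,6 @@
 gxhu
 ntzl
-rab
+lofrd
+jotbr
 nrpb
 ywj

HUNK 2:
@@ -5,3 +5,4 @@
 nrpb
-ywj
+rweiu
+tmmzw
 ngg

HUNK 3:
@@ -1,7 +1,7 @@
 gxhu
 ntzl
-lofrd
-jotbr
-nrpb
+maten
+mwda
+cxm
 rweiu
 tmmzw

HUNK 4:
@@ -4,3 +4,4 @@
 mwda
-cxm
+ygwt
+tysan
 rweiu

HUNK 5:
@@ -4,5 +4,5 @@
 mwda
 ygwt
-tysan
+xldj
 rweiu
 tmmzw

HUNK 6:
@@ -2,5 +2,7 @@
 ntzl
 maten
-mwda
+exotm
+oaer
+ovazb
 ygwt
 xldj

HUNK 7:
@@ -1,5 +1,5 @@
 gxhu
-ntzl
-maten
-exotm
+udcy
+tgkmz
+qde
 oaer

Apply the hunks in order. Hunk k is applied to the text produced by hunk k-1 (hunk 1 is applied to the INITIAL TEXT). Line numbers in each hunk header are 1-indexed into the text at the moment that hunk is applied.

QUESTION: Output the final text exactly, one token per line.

Hunk 1: at line 1 remove [rab] add [lofrd,jotbr] -> 7 lines: gxhu ntzl lofrd jotbr nrpb ywj ngg
Hunk 2: at line 5 remove [ywj] add [rweiu,tmmzw] -> 8 lines: gxhu ntzl lofrd jotbr nrpb rweiu tmmzw ngg
Hunk 3: at line 1 remove [lofrd,jotbr,nrpb] add [maten,mwda,cxm] -> 8 lines: gxhu ntzl maten mwda cxm rweiu tmmzw ngg
Hunk 4: at line 4 remove [cxm] add [ygwt,tysan] -> 9 lines: gxhu ntzl maten mwda ygwt tysan rweiu tmmzw ngg
Hunk 5: at line 4 remove [tysan] add [xldj] -> 9 lines: gxhu ntzl maten mwda ygwt xldj rweiu tmmzw ngg
Hunk 6: at line 2 remove [mwda] add [exotm,oaer,ovazb] -> 11 lines: gxhu ntzl maten exotm oaer ovazb ygwt xldj rweiu tmmzw ngg
Hunk 7: at line 1 remove [ntzl,maten,exotm] add [udcy,tgkmz,qde] -> 11 lines: gxhu udcy tgkmz qde oaer ovazb ygwt xldj rweiu tmmzw ngg

Answer: gxhu
udcy
tgkmz
qde
oaer
ovazb
ygwt
xldj
rweiu
tmmzw
ngg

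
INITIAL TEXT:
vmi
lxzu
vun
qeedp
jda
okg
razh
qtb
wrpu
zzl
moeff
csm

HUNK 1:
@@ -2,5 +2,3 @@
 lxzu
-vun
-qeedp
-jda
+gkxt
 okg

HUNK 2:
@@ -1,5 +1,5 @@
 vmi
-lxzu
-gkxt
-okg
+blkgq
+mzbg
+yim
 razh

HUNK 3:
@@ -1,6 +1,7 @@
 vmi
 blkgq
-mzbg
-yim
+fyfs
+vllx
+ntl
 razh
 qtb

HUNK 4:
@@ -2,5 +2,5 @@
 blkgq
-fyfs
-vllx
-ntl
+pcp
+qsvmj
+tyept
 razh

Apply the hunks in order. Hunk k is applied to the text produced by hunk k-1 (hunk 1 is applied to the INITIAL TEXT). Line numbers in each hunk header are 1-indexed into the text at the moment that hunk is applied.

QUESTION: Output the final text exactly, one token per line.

Answer: vmi
blkgq
pcp
qsvmj
tyept
razh
qtb
wrpu
zzl
moeff
csm

Derivation:
Hunk 1: at line 2 remove [vun,qeedp,jda] add [gkxt] -> 10 lines: vmi lxzu gkxt okg razh qtb wrpu zzl moeff csm
Hunk 2: at line 1 remove [lxzu,gkxt,okg] add [blkgq,mzbg,yim] -> 10 lines: vmi blkgq mzbg yim razh qtb wrpu zzl moeff csm
Hunk 3: at line 1 remove [mzbg,yim] add [fyfs,vllx,ntl] -> 11 lines: vmi blkgq fyfs vllx ntl razh qtb wrpu zzl moeff csm
Hunk 4: at line 2 remove [fyfs,vllx,ntl] add [pcp,qsvmj,tyept] -> 11 lines: vmi blkgq pcp qsvmj tyept razh qtb wrpu zzl moeff csm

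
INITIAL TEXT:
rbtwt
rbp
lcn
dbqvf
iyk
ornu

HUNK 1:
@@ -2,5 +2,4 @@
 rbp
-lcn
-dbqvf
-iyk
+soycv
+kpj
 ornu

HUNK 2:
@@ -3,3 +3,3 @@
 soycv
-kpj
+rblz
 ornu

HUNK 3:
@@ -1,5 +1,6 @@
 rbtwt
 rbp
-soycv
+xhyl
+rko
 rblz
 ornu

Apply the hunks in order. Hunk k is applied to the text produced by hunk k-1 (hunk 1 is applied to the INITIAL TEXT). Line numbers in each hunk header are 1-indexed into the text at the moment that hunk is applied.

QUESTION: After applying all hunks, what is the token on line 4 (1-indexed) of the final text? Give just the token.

Hunk 1: at line 2 remove [lcn,dbqvf,iyk] add [soycv,kpj] -> 5 lines: rbtwt rbp soycv kpj ornu
Hunk 2: at line 3 remove [kpj] add [rblz] -> 5 lines: rbtwt rbp soycv rblz ornu
Hunk 3: at line 1 remove [soycv] add [xhyl,rko] -> 6 lines: rbtwt rbp xhyl rko rblz ornu
Final line 4: rko

Answer: rko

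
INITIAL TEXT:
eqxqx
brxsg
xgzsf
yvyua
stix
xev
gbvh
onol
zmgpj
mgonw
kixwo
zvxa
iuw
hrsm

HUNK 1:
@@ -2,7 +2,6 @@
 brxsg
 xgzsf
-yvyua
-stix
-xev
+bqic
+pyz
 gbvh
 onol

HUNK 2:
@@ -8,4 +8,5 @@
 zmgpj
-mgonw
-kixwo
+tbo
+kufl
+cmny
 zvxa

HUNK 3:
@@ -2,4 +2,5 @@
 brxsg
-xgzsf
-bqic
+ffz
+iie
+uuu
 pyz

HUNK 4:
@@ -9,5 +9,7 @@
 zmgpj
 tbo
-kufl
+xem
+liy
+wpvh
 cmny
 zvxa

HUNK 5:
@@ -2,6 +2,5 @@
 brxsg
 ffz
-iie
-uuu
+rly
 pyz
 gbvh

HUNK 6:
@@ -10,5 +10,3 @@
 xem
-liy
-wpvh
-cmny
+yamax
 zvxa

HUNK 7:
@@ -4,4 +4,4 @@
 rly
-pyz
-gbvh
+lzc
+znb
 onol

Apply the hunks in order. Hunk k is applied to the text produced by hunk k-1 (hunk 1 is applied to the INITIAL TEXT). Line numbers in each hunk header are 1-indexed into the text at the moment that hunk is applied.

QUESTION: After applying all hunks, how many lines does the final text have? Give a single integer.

Answer: 14

Derivation:
Hunk 1: at line 2 remove [yvyua,stix,xev] add [bqic,pyz] -> 13 lines: eqxqx brxsg xgzsf bqic pyz gbvh onol zmgpj mgonw kixwo zvxa iuw hrsm
Hunk 2: at line 8 remove [mgonw,kixwo] add [tbo,kufl,cmny] -> 14 lines: eqxqx brxsg xgzsf bqic pyz gbvh onol zmgpj tbo kufl cmny zvxa iuw hrsm
Hunk 3: at line 2 remove [xgzsf,bqic] add [ffz,iie,uuu] -> 15 lines: eqxqx brxsg ffz iie uuu pyz gbvh onol zmgpj tbo kufl cmny zvxa iuw hrsm
Hunk 4: at line 9 remove [kufl] add [xem,liy,wpvh] -> 17 lines: eqxqx brxsg ffz iie uuu pyz gbvh onol zmgpj tbo xem liy wpvh cmny zvxa iuw hrsm
Hunk 5: at line 2 remove [iie,uuu] add [rly] -> 16 lines: eqxqx brxsg ffz rly pyz gbvh onol zmgpj tbo xem liy wpvh cmny zvxa iuw hrsm
Hunk 6: at line 10 remove [liy,wpvh,cmny] add [yamax] -> 14 lines: eqxqx brxsg ffz rly pyz gbvh onol zmgpj tbo xem yamax zvxa iuw hrsm
Hunk 7: at line 4 remove [pyz,gbvh] add [lzc,znb] -> 14 lines: eqxqx brxsg ffz rly lzc znb onol zmgpj tbo xem yamax zvxa iuw hrsm
Final line count: 14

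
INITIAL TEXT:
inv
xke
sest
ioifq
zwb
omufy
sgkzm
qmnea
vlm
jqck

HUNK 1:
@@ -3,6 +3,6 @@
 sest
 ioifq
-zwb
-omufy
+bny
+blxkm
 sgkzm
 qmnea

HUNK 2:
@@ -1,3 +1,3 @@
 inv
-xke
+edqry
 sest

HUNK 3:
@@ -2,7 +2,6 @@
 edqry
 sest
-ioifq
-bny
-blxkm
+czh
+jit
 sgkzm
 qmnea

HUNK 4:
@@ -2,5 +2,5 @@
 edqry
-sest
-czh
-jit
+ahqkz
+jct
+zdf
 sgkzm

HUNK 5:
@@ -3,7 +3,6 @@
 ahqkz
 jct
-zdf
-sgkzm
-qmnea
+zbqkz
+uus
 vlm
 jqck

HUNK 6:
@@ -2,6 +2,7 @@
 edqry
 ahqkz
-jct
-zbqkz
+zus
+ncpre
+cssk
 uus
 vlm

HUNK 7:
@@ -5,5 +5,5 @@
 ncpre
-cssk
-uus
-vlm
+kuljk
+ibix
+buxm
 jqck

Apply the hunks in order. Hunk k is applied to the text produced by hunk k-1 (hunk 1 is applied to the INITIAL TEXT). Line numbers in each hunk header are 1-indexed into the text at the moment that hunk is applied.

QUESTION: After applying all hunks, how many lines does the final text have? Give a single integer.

Answer: 9

Derivation:
Hunk 1: at line 3 remove [zwb,omufy] add [bny,blxkm] -> 10 lines: inv xke sest ioifq bny blxkm sgkzm qmnea vlm jqck
Hunk 2: at line 1 remove [xke] add [edqry] -> 10 lines: inv edqry sest ioifq bny blxkm sgkzm qmnea vlm jqck
Hunk 3: at line 2 remove [ioifq,bny,blxkm] add [czh,jit] -> 9 lines: inv edqry sest czh jit sgkzm qmnea vlm jqck
Hunk 4: at line 2 remove [sest,czh,jit] add [ahqkz,jct,zdf] -> 9 lines: inv edqry ahqkz jct zdf sgkzm qmnea vlm jqck
Hunk 5: at line 3 remove [zdf,sgkzm,qmnea] add [zbqkz,uus] -> 8 lines: inv edqry ahqkz jct zbqkz uus vlm jqck
Hunk 6: at line 2 remove [jct,zbqkz] add [zus,ncpre,cssk] -> 9 lines: inv edqry ahqkz zus ncpre cssk uus vlm jqck
Hunk 7: at line 5 remove [cssk,uus,vlm] add [kuljk,ibix,buxm] -> 9 lines: inv edqry ahqkz zus ncpre kuljk ibix buxm jqck
Final line count: 9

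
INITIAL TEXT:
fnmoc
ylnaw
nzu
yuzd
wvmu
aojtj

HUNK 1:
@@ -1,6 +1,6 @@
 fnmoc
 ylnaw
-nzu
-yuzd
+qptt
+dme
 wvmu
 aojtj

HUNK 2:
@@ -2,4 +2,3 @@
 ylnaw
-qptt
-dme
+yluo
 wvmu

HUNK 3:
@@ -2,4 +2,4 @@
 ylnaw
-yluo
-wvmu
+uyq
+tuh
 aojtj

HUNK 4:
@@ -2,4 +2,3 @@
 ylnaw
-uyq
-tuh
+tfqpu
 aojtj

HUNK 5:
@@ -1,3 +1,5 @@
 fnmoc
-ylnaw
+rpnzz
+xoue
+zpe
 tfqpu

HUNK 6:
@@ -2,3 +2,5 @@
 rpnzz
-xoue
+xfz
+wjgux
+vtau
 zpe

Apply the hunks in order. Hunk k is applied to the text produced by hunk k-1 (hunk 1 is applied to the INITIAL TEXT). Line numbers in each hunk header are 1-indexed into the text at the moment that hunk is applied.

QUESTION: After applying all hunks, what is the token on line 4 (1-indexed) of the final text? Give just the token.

Hunk 1: at line 1 remove [nzu,yuzd] add [qptt,dme] -> 6 lines: fnmoc ylnaw qptt dme wvmu aojtj
Hunk 2: at line 2 remove [qptt,dme] add [yluo] -> 5 lines: fnmoc ylnaw yluo wvmu aojtj
Hunk 3: at line 2 remove [yluo,wvmu] add [uyq,tuh] -> 5 lines: fnmoc ylnaw uyq tuh aojtj
Hunk 4: at line 2 remove [uyq,tuh] add [tfqpu] -> 4 lines: fnmoc ylnaw tfqpu aojtj
Hunk 5: at line 1 remove [ylnaw] add [rpnzz,xoue,zpe] -> 6 lines: fnmoc rpnzz xoue zpe tfqpu aojtj
Hunk 6: at line 2 remove [xoue] add [xfz,wjgux,vtau] -> 8 lines: fnmoc rpnzz xfz wjgux vtau zpe tfqpu aojtj
Final line 4: wjgux

Answer: wjgux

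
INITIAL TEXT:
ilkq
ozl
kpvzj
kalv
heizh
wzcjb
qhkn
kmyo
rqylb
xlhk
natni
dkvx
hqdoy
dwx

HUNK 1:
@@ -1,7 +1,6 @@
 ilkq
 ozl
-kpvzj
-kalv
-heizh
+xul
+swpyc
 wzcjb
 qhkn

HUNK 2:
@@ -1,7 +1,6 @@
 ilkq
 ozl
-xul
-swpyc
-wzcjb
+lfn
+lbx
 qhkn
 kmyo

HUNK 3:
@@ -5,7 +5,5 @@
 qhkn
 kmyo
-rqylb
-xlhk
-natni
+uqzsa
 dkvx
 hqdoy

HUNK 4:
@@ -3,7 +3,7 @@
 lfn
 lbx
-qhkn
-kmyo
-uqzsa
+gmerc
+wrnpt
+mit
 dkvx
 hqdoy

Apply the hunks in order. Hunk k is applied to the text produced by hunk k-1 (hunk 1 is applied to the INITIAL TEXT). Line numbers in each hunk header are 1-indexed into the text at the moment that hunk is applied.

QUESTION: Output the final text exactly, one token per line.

Hunk 1: at line 1 remove [kpvzj,kalv,heizh] add [xul,swpyc] -> 13 lines: ilkq ozl xul swpyc wzcjb qhkn kmyo rqylb xlhk natni dkvx hqdoy dwx
Hunk 2: at line 1 remove [xul,swpyc,wzcjb] add [lfn,lbx] -> 12 lines: ilkq ozl lfn lbx qhkn kmyo rqylb xlhk natni dkvx hqdoy dwx
Hunk 3: at line 5 remove [rqylb,xlhk,natni] add [uqzsa] -> 10 lines: ilkq ozl lfn lbx qhkn kmyo uqzsa dkvx hqdoy dwx
Hunk 4: at line 3 remove [qhkn,kmyo,uqzsa] add [gmerc,wrnpt,mit] -> 10 lines: ilkq ozl lfn lbx gmerc wrnpt mit dkvx hqdoy dwx

Answer: ilkq
ozl
lfn
lbx
gmerc
wrnpt
mit
dkvx
hqdoy
dwx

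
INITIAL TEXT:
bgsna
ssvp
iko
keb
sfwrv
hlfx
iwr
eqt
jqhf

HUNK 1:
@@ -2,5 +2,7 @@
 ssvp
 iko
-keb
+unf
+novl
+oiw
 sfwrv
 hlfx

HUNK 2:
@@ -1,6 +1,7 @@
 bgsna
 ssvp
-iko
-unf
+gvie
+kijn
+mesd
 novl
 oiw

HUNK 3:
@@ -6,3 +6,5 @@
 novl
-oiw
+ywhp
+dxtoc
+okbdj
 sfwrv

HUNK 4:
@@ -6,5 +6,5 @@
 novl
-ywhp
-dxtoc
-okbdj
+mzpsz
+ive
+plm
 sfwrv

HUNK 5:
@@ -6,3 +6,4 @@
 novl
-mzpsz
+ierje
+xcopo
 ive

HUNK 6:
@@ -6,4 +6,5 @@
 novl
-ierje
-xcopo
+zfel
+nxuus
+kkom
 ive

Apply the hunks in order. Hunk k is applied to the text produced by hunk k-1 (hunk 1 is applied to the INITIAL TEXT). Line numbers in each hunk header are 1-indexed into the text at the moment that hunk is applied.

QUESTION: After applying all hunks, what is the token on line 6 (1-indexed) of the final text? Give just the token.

Answer: novl

Derivation:
Hunk 1: at line 2 remove [keb] add [unf,novl,oiw] -> 11 lines: bgsna ssvp iko unf novl oiw sfwrv hlfx iwr eqt jqhf
Hunk 2: at line 1 remove [iko,unf] add [gvie,kijn,mesd] -> 12 lines: bgsna ssvp gvie kijn mesd novl oiw sfwrv hlfx iwr eqt jqhf
Hunk 3: at line 6 remove [oiw] add [ywhp,dxtoc,okbdj] -> 14 lines: bgsna ssvp gvie kijn mesd novl ywhp dxtoc okbdj sfwrv hlfx iwr eqt jqhf
Hunk 4: at line 6 remove [ywhp,dxtoc,okbdj] add [mzpsz,ive,plm] -> 14 lines: bgsna ssvp gvie kijn mesd novl mzpsz ive plm sfwrv hlfx iwr eqt jqhf
Hunk 5: at line 6 remove [mzpsz] add [ierje,xcopo] -> 15 lines: bgsna ssvp gvie kijn mesd novl ierje xcopo ive plm sfwrv hlfx iwr eqt jqhf
Hunk 6: at line 6 remove [ierje,xcopo] add [zfel,nxuus,kkom] -> 16 lines: bgsna ssvp gvie kijn mesd novl zfel nxuus kkom ive plm sfwrv hlfx iwr eqt jqhf
Final line 6: novl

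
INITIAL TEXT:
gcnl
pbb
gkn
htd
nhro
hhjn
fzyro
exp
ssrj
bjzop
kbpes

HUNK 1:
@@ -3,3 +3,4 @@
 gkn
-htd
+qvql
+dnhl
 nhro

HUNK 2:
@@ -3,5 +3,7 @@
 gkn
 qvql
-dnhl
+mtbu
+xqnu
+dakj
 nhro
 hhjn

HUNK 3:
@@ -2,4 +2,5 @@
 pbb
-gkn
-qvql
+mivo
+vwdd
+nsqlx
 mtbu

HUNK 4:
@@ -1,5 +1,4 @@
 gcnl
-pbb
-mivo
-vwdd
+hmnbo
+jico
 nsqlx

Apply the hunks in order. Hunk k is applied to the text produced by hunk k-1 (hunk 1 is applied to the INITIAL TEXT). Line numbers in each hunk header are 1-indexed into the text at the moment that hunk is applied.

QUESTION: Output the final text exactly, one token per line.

Hunk 1: at line 3 remove [htd] add [qvql,dnhl] -> 12 lines: gcnl pbb gkn qvql dnhl nhro hhjn fzyro exp ssrj bjzop kbpes
Hunk 2: at line 3 remove [dnhl] add [mtbu,xqnu,dakj] -> 14 lines: gcnl pbb gkn qvql mtbu xqnu dakj nhro hhjn fzyro exp ssrj bjzop kbpes
Hunk 3: at line 2 remove [gkn,qvql] add [mivo,vwdd,nsqlx] -> 15 lines: gcnl pbb mivo vwdd nsqlx mtbu xqnu dakj nhro hhjn fzyro exp ssrj bjzop kbpes
Hunk 4: at line 1 remove [pbb,mivo,vwdd] add [hmnbo,jico] -> 14 lines: gcnl hmnbo jico nsqlx mtbu xqnu dakj nhro hhjn fzyro exp ssrj bjzop kbpes

Answer: gcnl
hmnbo
jico
nsqlx
mtbu
xqnu
dakj
nhro
hhjn
fzyro
exp
ssrj
bjzop
kbpes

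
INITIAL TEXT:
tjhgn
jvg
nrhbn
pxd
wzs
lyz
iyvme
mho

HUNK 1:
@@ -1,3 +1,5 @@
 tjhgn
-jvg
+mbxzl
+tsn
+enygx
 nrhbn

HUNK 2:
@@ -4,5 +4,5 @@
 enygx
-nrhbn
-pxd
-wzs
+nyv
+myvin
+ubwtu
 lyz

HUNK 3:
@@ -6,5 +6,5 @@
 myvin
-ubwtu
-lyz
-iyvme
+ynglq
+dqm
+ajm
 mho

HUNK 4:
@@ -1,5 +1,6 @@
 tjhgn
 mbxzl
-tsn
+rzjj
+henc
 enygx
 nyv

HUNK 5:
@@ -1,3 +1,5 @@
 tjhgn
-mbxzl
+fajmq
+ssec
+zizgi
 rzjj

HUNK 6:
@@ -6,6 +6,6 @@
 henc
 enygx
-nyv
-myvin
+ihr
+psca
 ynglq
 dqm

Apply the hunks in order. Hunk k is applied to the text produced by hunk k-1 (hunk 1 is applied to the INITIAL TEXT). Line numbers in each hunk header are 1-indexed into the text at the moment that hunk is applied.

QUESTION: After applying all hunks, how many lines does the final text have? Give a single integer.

Answer: 13

Derivation:
Hunk 1: at line 1 remove [jvg] add [mbxzl,tsn,enygx] -> 10 lines: tjhgn mbxzl tsn enygx nrhbn pxd wzs lyz iyvme mho
Hunk 2: at line 4 remove [nrhbn,pxd,wzs] add [nyv,myvin,ubwtu] -> 10 lines: tjhgn mbxzl tsn enygx nyv myvin ubwtu lyz iyvme mho
Hunk 3: at line 6 remove [ubwtu,lyz,iyvme] add [ynglq,dqm,ajm] -> 10 lines: tjhgn mbxzl tsn enygx nyv myvin ynglq dqm ajm mho
Hunk 4: at line 1 remove [tsn] add [rzjj,henc] -> 11 lines: tjhgn mbxzl rzjj henc enygx nyv myvin ynglq dqm ajm mho
Hunk 5: at line 1 remove [mbxzl] add [fajmq,ssec,zizgi] -> 13 lines: tjhgn fajmq ssec zizgi rzjj henc enygx nyv myvin ynglq dqm ajm mho
Hunk 6: at line 6 remove [nyv,myvin] add [ihr,psca] -> 13 lines: tjhgn fajmq ssec zizgi rzjj henc enygx ihr psca ynglq dqm ajm mho
Final line count: 13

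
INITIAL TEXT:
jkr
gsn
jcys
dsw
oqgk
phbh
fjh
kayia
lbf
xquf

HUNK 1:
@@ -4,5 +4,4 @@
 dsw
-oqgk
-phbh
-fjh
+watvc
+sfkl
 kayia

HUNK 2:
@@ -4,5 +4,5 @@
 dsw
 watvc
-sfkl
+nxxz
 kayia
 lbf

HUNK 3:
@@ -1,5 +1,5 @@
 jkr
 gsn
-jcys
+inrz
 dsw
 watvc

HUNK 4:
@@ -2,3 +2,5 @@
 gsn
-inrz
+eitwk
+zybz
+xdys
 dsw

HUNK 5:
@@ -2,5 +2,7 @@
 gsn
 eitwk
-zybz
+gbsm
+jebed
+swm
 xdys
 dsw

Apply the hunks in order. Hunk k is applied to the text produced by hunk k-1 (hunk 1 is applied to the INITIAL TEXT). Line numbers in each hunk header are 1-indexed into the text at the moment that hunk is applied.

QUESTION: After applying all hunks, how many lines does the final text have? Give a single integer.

Hunk 1: at line 4 remove [oqgk,phbh,fjh] add [watvc,sfkl] -> 9 lines: jkr gsn jcys dsw watvc sfkl kayia lbf xquf
Hunk 2: at line 4 remove [sfkl] add [nxxz] -> 9 lines: jkr gsn jcys dsw watvc nxxz kayia lbf xquf
Hunk 3: at line 1 remove [jcys] add [inrz] -> 9 lines: jkr gsn inrz dsw watvc nxxz kayia lbf xquf
Hunk 4: at line 2 remove [inrz] add [eitwk,zybz,xdys] -> 11 lines: jkr gsn eitwk zybz xdys dsw watvc nxxz kayia lbf xquf
Hunk 5: at line 2 remove [zybz] add [gbsm,jebed,swm] -> 13 lines: jkr gsn eitwk gbsm jebed swm xdys dsw watvc nxxz kayia lbf xquf
Final line count: 13

Answer: 13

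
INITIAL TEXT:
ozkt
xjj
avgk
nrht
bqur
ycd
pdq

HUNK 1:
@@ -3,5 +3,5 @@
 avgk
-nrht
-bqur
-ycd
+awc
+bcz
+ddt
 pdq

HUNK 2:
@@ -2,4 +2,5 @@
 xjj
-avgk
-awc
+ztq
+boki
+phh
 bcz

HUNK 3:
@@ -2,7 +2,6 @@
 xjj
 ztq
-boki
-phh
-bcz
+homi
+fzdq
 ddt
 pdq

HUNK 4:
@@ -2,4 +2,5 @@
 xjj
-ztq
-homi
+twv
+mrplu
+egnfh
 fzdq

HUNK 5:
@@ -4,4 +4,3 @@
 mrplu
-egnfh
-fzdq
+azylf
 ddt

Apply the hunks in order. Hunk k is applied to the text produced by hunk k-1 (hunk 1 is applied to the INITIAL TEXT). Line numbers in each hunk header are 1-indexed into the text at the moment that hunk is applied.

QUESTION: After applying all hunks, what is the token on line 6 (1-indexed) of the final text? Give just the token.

Answer: ddt

Derivation:
Hunk 1: at line 3 remove [nrht,bqur,ycd] add [awc,bcz,ddt] -> 7 lines: ozkt xjj avgk awc bcz ddt pdq
Hunk 2: at line 2 remove [avgk,awc] add [ztq,boki,phh] -> 8 lines: ozkt xjj ztq boki phh bcz ddt pdq
Hunk 3: at line 2 remove [boki,phh,bcz] add [homi,fzdq] -> 7 lines: ozkt xjj ztq homi fzdq ddt pdq
Hunk 4: at line 2 remove [ztq,homi] add [twv,mrplu,egnfh] -> 8 lines: ozkt xjj twv mrplu egnfh fzdq ddt pdq
Hunk 5: at line 4 remove [egnfh,fzdq] add [azylf] -> 7 lines: ozkt xjj twv mrplu azylf ddt pdq
Final line 6: ddt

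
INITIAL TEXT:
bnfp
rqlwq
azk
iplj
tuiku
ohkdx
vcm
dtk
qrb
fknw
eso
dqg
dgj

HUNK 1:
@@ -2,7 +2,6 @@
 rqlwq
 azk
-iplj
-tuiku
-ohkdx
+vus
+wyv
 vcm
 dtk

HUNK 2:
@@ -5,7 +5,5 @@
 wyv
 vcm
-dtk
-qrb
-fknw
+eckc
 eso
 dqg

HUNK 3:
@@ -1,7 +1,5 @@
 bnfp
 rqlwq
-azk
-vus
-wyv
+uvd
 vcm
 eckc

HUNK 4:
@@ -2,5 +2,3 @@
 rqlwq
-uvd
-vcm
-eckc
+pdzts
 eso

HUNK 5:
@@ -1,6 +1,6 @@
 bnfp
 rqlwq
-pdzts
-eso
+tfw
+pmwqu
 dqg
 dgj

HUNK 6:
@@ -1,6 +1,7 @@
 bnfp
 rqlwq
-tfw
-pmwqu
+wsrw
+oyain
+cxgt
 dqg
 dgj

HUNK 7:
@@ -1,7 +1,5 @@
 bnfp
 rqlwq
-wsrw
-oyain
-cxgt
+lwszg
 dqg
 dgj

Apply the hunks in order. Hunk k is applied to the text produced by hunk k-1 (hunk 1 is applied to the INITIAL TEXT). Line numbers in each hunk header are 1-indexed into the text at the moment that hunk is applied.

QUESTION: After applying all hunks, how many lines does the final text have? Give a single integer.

Hunk 1: at line 2 remove [iplj,tuiku,ohkdx] add [vus,wyv] -> 12 lines: bnfp rqlwq azk vus wyv vcm dtk qrb fknw eso dqg dgj
Hunk 2: at line 5 remove [dtk,qrb,fknw] add [eckc] -> 10 lines: bnfp rqlwq azk vus wyv vcm eckc eso dqg dgj
Hunk 3: at line 1 remove [azk,vus,wyv] add [uvd] -> 8 lines: bnfp rqlwq uvd vcm eckc eso dqg dgj
Hunk 4: at line 2 remove [uvd,vcm,eckc] add [pdzts] -> 6 lines: bnfp rqlwq pdzts eso dqg dgj
Hunk 5: at line 1 remove [pdzts,eso] add [tfw,pmwqu] -> 6 lines: bnfp rqlwq tfw pmwqu dqg dgj
Hunk 6: at line 1 remove [tfw,pmwqu] add [wsrw,oyain,cxgt] -> 7 lines: bnfp rqlwq wsrw oyain cxgt dqg dgj
Hunk 7: at line 1 remove [wsrw,oyain,cxgt] add [lwszg] -> 5 lines: bnfp rqlwq lwszg dqg dgj
Final line count: 5

Answer: 5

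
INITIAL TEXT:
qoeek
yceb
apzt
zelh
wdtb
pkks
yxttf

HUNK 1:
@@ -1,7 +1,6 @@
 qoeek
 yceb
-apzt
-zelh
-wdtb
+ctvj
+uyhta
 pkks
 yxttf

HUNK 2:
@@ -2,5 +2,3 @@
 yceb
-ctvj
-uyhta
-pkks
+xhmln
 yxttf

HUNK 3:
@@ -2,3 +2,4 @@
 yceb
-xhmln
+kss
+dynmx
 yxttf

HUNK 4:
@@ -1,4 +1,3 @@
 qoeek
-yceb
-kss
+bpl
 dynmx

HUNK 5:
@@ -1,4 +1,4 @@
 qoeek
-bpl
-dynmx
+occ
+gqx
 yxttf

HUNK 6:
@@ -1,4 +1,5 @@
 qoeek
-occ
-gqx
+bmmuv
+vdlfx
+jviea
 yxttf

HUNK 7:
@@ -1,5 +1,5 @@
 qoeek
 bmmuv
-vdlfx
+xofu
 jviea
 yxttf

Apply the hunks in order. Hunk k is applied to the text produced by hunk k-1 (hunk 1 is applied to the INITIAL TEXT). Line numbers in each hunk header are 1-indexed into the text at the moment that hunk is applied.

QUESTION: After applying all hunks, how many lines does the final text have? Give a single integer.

Answer: 5

Derivation:
Hunk 1: at line 1 remove [apzt,zelh,wdtb] add [ctvj,uyhta] -> 6 lines: qoeek yceb ctvj uyhta pkks yxttf
Hunk 2: at line 2 remove [ctvj,uyhta,pkks] add [xhmln] -> 4 lines: qoeek yceb xhmln yxttf
Hunk 3: at line 2 remove [xhmln] add [kss,dynmx] -> 5 lines: qoeek yceb kss dynmx yxttf
Hunk 4: at line 1 remove [yceb,kss] add [bpl] -> 4 lines: qoeek bpl dynmx yxttf
Hunk 5: at line 1 remove [bpl,dynmx] add [occ,gqx] -> 4 lines: qoeek occ gqx yxttf
Hunk 6: at line 1 remove [occ,gqx] add [bmmuv,vdlfx,jviea] -> 5 lines: qoeek bmmuv vdlfx jviea yxttf
Hunk 7: at line 1 remove [vdlfx] add [xofu] -> 5 lines: qoeek bmmuv xofu jviea yxttf
Final line count: 5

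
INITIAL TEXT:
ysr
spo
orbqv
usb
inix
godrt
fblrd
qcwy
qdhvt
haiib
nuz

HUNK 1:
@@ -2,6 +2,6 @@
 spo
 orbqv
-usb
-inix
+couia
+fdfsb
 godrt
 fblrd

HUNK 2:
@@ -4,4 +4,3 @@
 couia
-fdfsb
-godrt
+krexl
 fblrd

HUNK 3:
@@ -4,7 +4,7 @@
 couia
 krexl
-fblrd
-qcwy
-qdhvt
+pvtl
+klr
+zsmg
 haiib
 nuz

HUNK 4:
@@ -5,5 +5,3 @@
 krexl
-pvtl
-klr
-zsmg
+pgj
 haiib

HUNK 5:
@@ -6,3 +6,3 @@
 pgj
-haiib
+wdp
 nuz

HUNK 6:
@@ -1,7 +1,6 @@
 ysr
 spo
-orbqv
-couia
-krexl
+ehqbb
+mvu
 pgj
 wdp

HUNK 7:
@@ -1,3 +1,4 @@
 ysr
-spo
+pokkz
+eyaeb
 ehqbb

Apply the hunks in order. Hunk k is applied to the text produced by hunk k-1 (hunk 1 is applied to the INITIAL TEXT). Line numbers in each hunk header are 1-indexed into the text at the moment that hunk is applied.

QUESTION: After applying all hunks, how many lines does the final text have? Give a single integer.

Answer: 8

Derivation:
Hunk 1: at line 2 remove [usb,inix] add [couia,fdfsb] -> 11 lines: ysr spo orbqv couia fdfsb godrt fblrd qcwy qdhvt haiib nuz
Hunk 2: at line 4 remove [fdfsb,godrt] add [krexl] -> 10 lines: ysr spo orbqv couia krexl fblrd qcwy qdhvt haiib nuz
Hunk 3: at line 4 remove [fblrd,qcwy,qdhvt] add [pvtl,klr,zsmg] -> 10 lines: ysr spo orbqv couia krexl pvtl klr zsmg haiib nuz
Hunk 4: at line 5 remove [pvtl,klr,zsmg] add [pgj] -> 8 lines: ysr spo orbqv couia krexl pgj haiib nuz
Hunk 5: at line 6 remove [haiib] add [wdp] -> 8 lines: ysr spo orbqv couia krexl pgj wdp nuz
Hunk 6: at line 1 remove [orbqv,couia,krexl] add [ehqbb,mvu] -> 7 lines: ysr spo ehqbb mvu pgj wdp nuz
Hunk 7: at line 1 remove [spo] add [pokkz,eyaeb] -> 8 lines: ysr pokkz eyaeb ehqbb mvu pgj wdp nuz
Final line count: 8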